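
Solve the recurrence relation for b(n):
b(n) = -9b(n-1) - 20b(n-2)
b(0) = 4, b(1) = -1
Characteristic equation: x² + 9x + 20 = 0, which factors as (x - (-5))(x - (-4)) = 0.
Roots r₁ = -5, r₂ = -4 (distinct).
General solution: b(n) = A·(-5)^n + B·(-4)^n.
From b(0) = 4: A + B = 4.
From b(1) = -1: -5A - 4B = -1.
Solving: A = -15, B = 19.
So b(n) = 19 \left(-4\right)^{n} - 15 \left(-5\right)^{n}.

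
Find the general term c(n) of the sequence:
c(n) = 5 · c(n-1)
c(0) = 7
Pure geometric recurrence with ratio 5.
By induction c(n) = c(0) · (5)^n = 7 \cdot 5^{n}.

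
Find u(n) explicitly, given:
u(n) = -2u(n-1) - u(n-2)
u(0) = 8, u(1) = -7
Characteristic equation: x² + 2x + 1 = 0, which is (x - (-1))².
Repeated root r = -1.
General solution: u(n) = (A + Bn)·(-1)^n.
From u(0) = 8: A = 8.
From u(1) = -7: (A + B)·(-1) = -7 ⇒ B = -1.
So u(n) = \left(8 - n\right) \cdot (-1)^n.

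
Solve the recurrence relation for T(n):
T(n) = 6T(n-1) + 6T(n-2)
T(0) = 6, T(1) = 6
Characteristic equation: x² - 6x - 6 = 0.
Discriminant Δ = (6)² + 4·(6) = 60.
Roots r₁,₂ = (6 ± √60)/2, so r₁ = 3 + \sqrt{15}, r₂ = 3 - \sqrt{15}.
General solution: T(n) = A·r₁^n + B·r₂^n.
From the initial conditions, A + B = 6 and r₁A + r₂B = 6.
Since r₁ - r₂ = √60: A = (6 - (6)r₂)/√60 = 3 - \frac{2 \sqrt{15}}{5}, and B = 6 - A = \frac{2 \sqrt{15}}{5} + 3.
So T(n) = \left(3 - \frac{2 \sqrt{15}}{5}\right)\left(3 + \sqrt{15}\right)^n + \left(\frac{2 \sqrt{15}}{5} + 3\right)\left(3 - \sqrt{15}\right)^n.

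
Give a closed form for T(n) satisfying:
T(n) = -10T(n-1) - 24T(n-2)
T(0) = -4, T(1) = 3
Characteristic equation: x² + 10x + 24 = 0, which factors as (x - (-4))(x - (-6)) = 0.
Roots r₁ = -4, r₂ = -6 (distinct).
General solution: T(n) = A·(-4)^n + B·(-6)^n.
From T(0) = -4: A + B = -4.
From T(1) = 3: -4A - 6B = 3.
Solving: A = - \frac{21}{2}, B = \frac{13}{2}.
So T(n) = - \frac{21 \left(-4\right)^{n}}{2} + \frac{13 \left(-6\right)^{n}}{2}.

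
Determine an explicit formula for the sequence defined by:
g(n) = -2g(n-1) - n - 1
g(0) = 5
First-order linear with linear forcing.
Homogeneous solution: g_h(n) = A·(-2)^n.
Try particular g_p(n) = pn + q. Substituting:
  pn + q = -2(p(n-1) + q) - n - 1.
Matching the n-coefficient: p = -2p - 1 ⇒ p = - \frac{1}{3}.
Matching constants: q = 2p - 2q - 1 ⇒ q = - \frac{5}{9}.
General: g(n) = A·(-2)^n - \frac{n}{3} - \frac{5}{9}.
Apply g(0) = 5: A - \frac{5}{9} = 5 ⇒ A = \frac{50}{9}.
So g(n) = \frac{50 \left(-2\right)^{n}}{9} - \frac{n}{3} - \frac{5}{9}.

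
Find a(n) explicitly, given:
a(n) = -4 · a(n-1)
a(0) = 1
Pure geometric recurrence with ratio -4.
By induction a(n) = a(0) · (-4)^n = \left(-4\right)^{n}.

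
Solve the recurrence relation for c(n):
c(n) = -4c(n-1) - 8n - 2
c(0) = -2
First-order linear with linear forcing.
Homogeneous solution: c_h(n) = A·(-4)^n.
Try particular c_p(n) = pn + q. Substituting:
  pn + q = -4(p(n-1) + q) - 8n - 2.
Matching the n-coefficient: p = -4p - 8 ⇒ p = - \frac{8}{5}.
Matching constants: q = 4p - 4q - 2 ⇒ q = - \frac{42}{25}.
General: c(n) = A·(-4)^n - \frac{8 n}{5} - \frac{42}{25}.
Apply c(0) = -2: A - \frac{42}{25} = -2 ⇒ A = - \frac{8}{25}.
So c(n) = - \frac{8 \left(-4\right)^{n}}{25} - \frac{8 n}{5} - \frac{42}{25}.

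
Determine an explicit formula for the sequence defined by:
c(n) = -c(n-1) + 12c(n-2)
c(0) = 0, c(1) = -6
Characteristic equation: x² + x - 12 = 0, which factors as (x - (-4))(x - (3)) = 0.
Roots r₁ = -4, r₂ = 3 (distinct).
General solution: c(n) = A·(-4)^n + B·(3)^n.
From c(0) = 0: A + B = 0.
From c(1) = -6: -4A + 3B = -6.
Solving: A = \frac{6}{7}, B = - \frac{6}{7}.
So c(n) = \frac{6 \left(-4\right)^{n}}{7} - \frac{6 \cdot 3^{n}}{7}.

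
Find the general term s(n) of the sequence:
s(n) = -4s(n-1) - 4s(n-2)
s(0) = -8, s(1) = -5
Characteristic equation: x² + 4x + 4 = 0, which is (x - (-2))².
Repeated root r = -2.
General solution: s(n) = (A + Bn)·(-2)^n.
From s(0) = -8: A = -8.
From s(1) = -5: (A + B)·(-2) = -5 ⇒ B = \frac{21}{2}.
So s(n) = \left(\frac{21 n}{2} - 8\right) \cdot (-2)^n.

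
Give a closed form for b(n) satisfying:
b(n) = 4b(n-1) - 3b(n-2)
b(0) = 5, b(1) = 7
Characteristic equation: x² - 4x + 3 = 0, which factors as (x - (3))(x - (1)) = 0.
Roots r₁ = 3, r₂ = 1 (distinct).
General solution: b(n) = A·(3)^n + B·(1)^n.
From b(0) = 5: A + B = 5.
From b(1) = 7: 3A + B = 7.
Solving: A = 1, B = 4.
So b(n) = 3^{n} + 4.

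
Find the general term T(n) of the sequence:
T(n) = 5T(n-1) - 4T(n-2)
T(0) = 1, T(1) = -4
Characteristic equation: x² - 5x + 4 = 0, which factors as (x - (4))(x - (1)) = 0.
Roots r₁ = 4, r₂ = 1 (distinct).
General solution: T(n) = A·(4)^n + B·(1)^n.
From T(0) = 1: A + B = 1.
From T(1) = -4: 4A + B = -4.
Solving: A = - \frac{5}{3}, B = \frac{8}{3}.
So T(n) = \frac{8}{3} - \frac{5 \cdot 4^{n}}{3}.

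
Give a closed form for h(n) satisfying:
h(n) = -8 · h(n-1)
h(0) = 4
Pure geometric recurrence with ratio -8.
By induction h(n) = h(0) · (-8)^n = 4 \left(-8\right)^{n}.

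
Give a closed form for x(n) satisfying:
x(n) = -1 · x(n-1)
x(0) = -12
Pure geometric recurrence with ratio -1.
By induction x(n) = x(0) · (-1)^n = - 12 \left(-1\right)^{n}.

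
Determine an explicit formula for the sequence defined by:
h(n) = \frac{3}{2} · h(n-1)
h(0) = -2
Pure geometric recurrence with ratio \frac{3}{2}.
By induction h(n) = h(0) · (\frac{3}{2})^n = - 2 \left(\frac{3}{2}\right)^{n}.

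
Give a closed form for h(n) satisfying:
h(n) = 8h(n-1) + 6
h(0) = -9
First-order linear non-homogeneous.
Homogeneous solution: h_h(n) = A·(8)^n.
Try constant particular solution h_p = K: K = 8K + 6 ⇒ K = - \frac{6}{7}.
General: h(n) = A·(8)^n - \frac{6}{7}.
Apply h(0) = -9: A - \frac{6}{7} = -9 ⇒ A = - \frac{57}{7}.
So h(n) = - \frac{57 \cdot 8^{n}}{7} - \frac{6}{7}.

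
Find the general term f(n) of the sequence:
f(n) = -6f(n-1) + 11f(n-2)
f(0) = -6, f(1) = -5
Characteristic equation: x² + 6x - 11 = 0.
Discriminant Δ = (-6)² + 4·(11) = 80.
Roots r₁,₂ = (-6 ± √80)/2, so r₁ = -3 + 2 \sqrt{5}, r₂ = - 2 \sqrt{5} - 3.
General solution: f(n) = A·r₁^n + B·r₂^n.
From the initial conditions, A + B = -6 and r₁A + r₂B = -5.
Since r₁ - r₂ = √80: A = (-5 - (-6)r₂)/√80 = -3 - \frac{23 \sqrt{5}}{20}, and B = -6 - A = -3 + \frac{23 \sqrt{5}}{20}.
So f(n) = \left(-3 - \frac{23 \sqrt{5}}{20}\right)\left(-3 + 2 \sqrt{5}\right)^n + \left(-3 + \frac{23 \sqrt{5}}{20}\right)\left(- 2 \sqrt{5} - 3\right)^n.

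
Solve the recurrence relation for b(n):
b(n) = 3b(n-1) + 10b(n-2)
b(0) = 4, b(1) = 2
Characteristic equation: x² - 3x - 10 = 0, which factors as (x - (-2))(x - (5)) = 0.
Roots r₁ = -2, r₂ = 5 (distinct).
General solution: b(n) = A·(-2)^n + B·(5)^n.
From b(0) = 4: A + B = 4.
From b(1) = 2: -2A + 5B = 2.
Solving: A = \frac{18}{7}, B = \frac{10}{7}.
So b(n) = \frac{18 \left(-2\right)^{n}}{7} + \frac{10 \cdot 5^{n}}{7}.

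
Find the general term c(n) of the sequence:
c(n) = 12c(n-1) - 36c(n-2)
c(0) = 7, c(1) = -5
Characteristic equation: x² - 12x + 36 = 0, which is (x - (6))².
Repeated root r = 6.
General solution: c(n) = (A + Bn)·(6)^n.
From c(0) = 7: A = 7.
From c(1) = -5: (A + B)·(6) = -5 ⇒ B = - \frac{47}{6}.
So c(n) = \left(7 - \frac{47 n}{6}\right) \cdot (6)^n.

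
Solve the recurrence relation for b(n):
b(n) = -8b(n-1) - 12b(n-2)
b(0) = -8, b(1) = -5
Characteristic equation: x² + 8x + 12 = 0, which factors as (x - (-6))(x - (-2)) = 0.
Roots r₁ = -6, r₂ = -2 (distinct).
General solution: b(n) = A·(-6)^n + B·(-2)^n.
From b(0) = -8: A + B = -8.
From b(1) = -5: -6A - 2B = -5.
Solving: A = \frac{21}{4}, B = - \frac{53}{4}.
So b(n) = - \frac{53 \left(-2\right)^{n}}{4} + \frac{21 \left(-6\right)^{n}}{4}.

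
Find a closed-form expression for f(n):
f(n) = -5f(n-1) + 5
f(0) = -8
First-order linear non-homogeneous.
Homogeneous solution: f_h(n) = A·(-5)^n.
Try constant particular solution f_p = K: K = -5K + 5 ⇒ K = \frac{5}{6}.
General: f(n) = A·(-5)^n + \frac{5}{6}.
Apply f(0) = -8: A + \frac{5}{6} = -8 ⇒ A = - \frac{53}{6}.
So f(n) = \frac{5}{6} - \frac{53 \left(-5\right)^{n}}{6}.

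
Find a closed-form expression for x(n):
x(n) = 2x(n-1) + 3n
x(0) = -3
First-order linear with linear forcing.
Homogeneous solution: x_h(n) = A·(2)^n.
Try particular x_p(n) = pn + q. Substituting:
  pn + q = 2(p(n-1) + q) + 3n.
Matching the n-coefficient: p = 2p + 3 ⇒ p = -3.
Matching constants: q = -2p + 2q ⇒ q = -6.
General: x(n) = A·(2)^n - 3 n - 6.
Apply x(0) = -3: A - 6 = -3 ⇒ A = 3.
So x(n) = 3 \cdot 2^{n} - 3 n - 6.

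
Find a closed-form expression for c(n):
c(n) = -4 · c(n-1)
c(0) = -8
Pure geometric recurrence with ratio -4.
By induction c(n) = c(0) · (-4)^n = - 8 \left(-4\right)^{n}.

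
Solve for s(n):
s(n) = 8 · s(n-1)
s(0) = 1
Pure geometric recurrence with ratio 8.
By induction s(n) = s(0) · (8)^n = 8^{n}.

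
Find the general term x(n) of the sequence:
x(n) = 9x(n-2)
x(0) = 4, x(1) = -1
Characteristic equation: x² - 9 = 0, which factors as (x - (3))(x - (-3)) = 0.
Roots r₁ = 3, r₂ = -3 (distinct).
General solution: x(n) = A·(3)^n + B·(-3)^n.
From x(0) = 4: A + B = 4.
From x(1) = -1: 3A - 3B = -1.
Solving: A = \frac{11}{6}, B = \frac{13}{6}.
So x(n) = \frac{13 \left(-3\right)^{n}}{6} + \frac{11 \cdot 3^{n}}{6}.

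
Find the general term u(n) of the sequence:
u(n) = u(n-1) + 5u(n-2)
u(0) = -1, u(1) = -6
Characteristic equation: x² - x - 5 = 0.
Discriminant Δ = (1)² + 4·(5) = 21.
Roots r₁,₂ = (1 ± √21)/2, so r₁ = \frac{1}{2} + \frac{\sqrt{21}}{2}, r₂ = \frac{1}{2} - \frac{\sqrt{21}}{2}.
General solution: u(n) = A·r₁^n + B·r₂^n.
From the initial conditions, A + B = -1 and r₁A + r₂B = -6.
Since r₁ - r₂ = √21: A = (-6 - (-1)r₂)/√21 = - \frac{11 \sqrt{21}}{42} - \frac{1}{2}, and B = -1 - A = - \frac{1}{2} + \frac{11 \sqrt{21}}{42}.
So u(n) = \left(- \frac{11 \sqrt{21}}{42} - \frac{1}{2}\right)\left(\frac{1}{2} + \frac{\sqrt{21}}{2}\right)^n + \left(- \frac{1}{2} + \frac{11 \sqrt{21}}{42}\right)\left(\frac{1}{2} - \frac{\sqrt{21}}{2}\right)^n.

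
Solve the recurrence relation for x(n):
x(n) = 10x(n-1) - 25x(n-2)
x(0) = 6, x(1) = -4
Characteristic equation: x² - 10x + 25 = 0, which is (x - (5))².
Repeated root r = 5.
General solution: x(n) = (A + Bn)·(5)^n.
From x(0) = 6: A = 6.
From x(1) = -4: (A + B)·(5) = -4 ⇒ B = - \frac{34}{5}.
So x(n) = \left(6 - \frac{34 n}{5}\right) \cdot (5)^n.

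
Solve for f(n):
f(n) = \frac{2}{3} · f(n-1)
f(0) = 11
Pure geometric recurrence with ratio \frac{2}{3}.
By induction f(n) = f(0) · (\frac{2}{3})^n = 11 \left(\frac{2}{3}\right)^{n}.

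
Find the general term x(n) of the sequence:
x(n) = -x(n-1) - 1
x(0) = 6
First-order linear non-homogeneous.
Homogeneous solution: x_h(n) = A·(-1)^n.
Try constant particular solution x_p = K: K = -K - 1 ⇒ K = - \frac{1}{2}.
General: x(n) = A·(-1)^n - \frac{1}{2}.
Apply x(0) = 6: A - \frac{1}{2} = 6 ⇒ A = \frac{13}{2}.
So x(n) = \frac{13 \left(-1\right)^{n}}{2} - \frac{1}{2}.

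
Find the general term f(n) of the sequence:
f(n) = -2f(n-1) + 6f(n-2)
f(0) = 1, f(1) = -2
Characteristic equation: x² + 2x - 6 = 0.
Discriminant Δ = (-2)² + 4·(6) = 28.
Roots r₁,₂ = (-2 ± √28)/2, so r₁ = -1 + \sqrt{7}, r₂ = - \sqrt{7} - 1.
General solution: f(n) = A·r₁^n + B·r₂^n.
From the initial conditions, A + B = 1 and r₁A + r₂B = -2.
Since r₁ - r₂ = √28: A = (-2 - (1)r₂)/√28 = \frac{1}{2} - \frac{\sqrt{7}}{14}, and B = 1 - A = \frac{\sqrt{7}}{14} + \frac{1}{2}.
So f(n) = \left(\frac{1}{2} - \frac{\sqrt{7}}{14}\right)\left(-1 + \sqrt{7}\right)^n + \left(\frac{\sqrt{7}}{14} + \frac{1}{2}\right)\left(- \sqrt{7} - 1\right)^n.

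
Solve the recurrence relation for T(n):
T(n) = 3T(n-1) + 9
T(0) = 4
First-order linear non-homogeneous.
Homogeneous solution: T_h(n) = A·(3)^n.
Try constant particular solution T_p = K: K = 3K + 9 ⇒ K = - \frac{9}{2}.
General: T(n) = A·(3)^n - \frac{9}{2}.
Apply T(0) = 4: A - \frac{9}{2} = 4 ⇒ A = \frac{17}{2}.
So T(n) = \frac{17 \cdot 3^{n}}{2} - \frac{9}{2}.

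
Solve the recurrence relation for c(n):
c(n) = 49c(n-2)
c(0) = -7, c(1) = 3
Characteristic equation: x² - 49 = 0, which factors as (x - (-7))(x - (7)) = 0.
Roots r₁ = -7, r₂ = 7 (distinct).
General solution: c(n) = A·(-7)^n + B·(7)^n.
From c(0) = -7: A + B = -7.
From c(1) = 3: -7A + 7B = 3.
Solving: A = - \frac{26}{7}, B = - \frac{23}{7}.
So c(n) = - \frac{26 \left(-7\right)^{n}}{7} - \frac{23 \cdot 7^{n}}{7}.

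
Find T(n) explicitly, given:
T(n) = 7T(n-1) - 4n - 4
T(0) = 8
First-order linear with linear forcing.
Homogeneous solution: T_h(n) = A·(7)^n.
Try particular T_p(n) = pn + q. Substituting:
  pn + q = 7(p(n-1) + q) - 4n - 4.
Matching the n-coefficient: p = 7p - 4 ⇒ p = \frac{2}{3}.
Matching constants: q = -7p + 7q - 4 ⇒ q = \frac{13}{9}.
General: T(n) = A·(7)^n + \frac{2 n}{3} + \frac{13}{9}.
Apply T(0) = 8: A + \frac{13}{9} = 8 ⇒ A = \frac{59}{9}.
So T(n) = \frac{59 \cdot 7^{n}}{9} + \frac{2 n}{3} + \frac{13}{9}.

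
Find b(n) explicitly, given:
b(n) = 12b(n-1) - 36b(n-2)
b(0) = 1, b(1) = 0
Characteristic equation: x² - 12x + 36 = 0, which is (x - (6))².
Repeated root r = 6.
General solution: b(n) = (A + Bn)·(6)^n.
From b(0) = 1: A = 1.
From b(1) = 0: (A + B)·(6) = 0 ⇒ B = -1.
So b(n) = \left(1 - n\right) \cdot (6)^n.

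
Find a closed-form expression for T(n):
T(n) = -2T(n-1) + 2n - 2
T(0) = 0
First-order linear with linear forcing.
Homogeneous solution: T_h(n) = A·(-2)^n.
Try particular T_p(n) = pn + q. Substituting:
  pn + q = -2(p(n-1) + q) + 2n - 2.
Matching the n-coefficient: p = -2p + 2 ⇒ p = \frac{2}{3}.
Matching constants: q = 2p - 2q - 2 ⇒ q = - \frac{2}{9}.
General: T(n) = A·(-2)^n + \frac{2 n}{3} - \frac{2}{9}.
Apply T(0) = 0: A - \frac{2}{9} = 0 ⇒ A = \frac{2}{9}.
So T(n) = \frac{2 \left(-2\right)^{n}}{9} + \frac{2 n}{3} - \frac{2}{9}.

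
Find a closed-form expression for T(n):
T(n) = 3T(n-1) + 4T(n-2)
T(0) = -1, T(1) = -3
Characteristic equation: x² - 3x - 4 = 0, which factors as (x - (-1))(x - (4)) = 0.
Roots r₁ = -1, r₂ = 4 (distinct).
General solution: T(n) = A·(-1)^n + B·(4)^n.
From T(0) = -1: A + B = -1.
From T(1) = -3: -A + 4B = -3.
Solving: A = - \frac{1}{5}, B = - \frac{4}{5}.
So T(n) = - \frac{\left(-1\right)^{n}}{5} - \frac{4 \cdot 4^{n}}{5}.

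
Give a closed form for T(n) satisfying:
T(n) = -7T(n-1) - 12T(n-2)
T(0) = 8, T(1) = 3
Characteristic equation: x² + 7x + 12 = 0, which factors as (x - (-4))(x - (-3)) = 0.
Roots r₁ = -4, r₂ = -3 (distinct).
General solution: T(n) = A·(-4)^n + B·(-3)^n.
From T(0) = 8: A + B = 8.
From T(1) = 3: -4A - 3B = 3.
Solving: A = -27, B = 35.
So T(n) = 35 \left(-3\right)^{n} - 27 \left(-4\right)^{n}.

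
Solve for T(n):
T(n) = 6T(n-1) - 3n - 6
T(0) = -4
First-order linear with linear forcing.
Homogeneous solution: T_h(n) = A·(6)^n.
Try particular T_p(n) = pn + q. Substituting:
  pn + q = 6(p(n-1) + q) - 3n - 6.
Matching the n-coefficient: p = 6p - 3 ⇒ p = \frac{3}{5}.
Matching constants: q = -6p + 6q - 6 ⇒ q = \frac{48}{25}.
General: T(n) = A·(6)^n + \frac{3 n}{5} + \frac{48}{25}.
Apply T(0) = -4: A + \frac{48}{25} = -4 ⇒ A = - \frac{148}{25}.
So T(n) = - \frac{148 \cdot 6^{n}}{25} + \frac{3 n}{5} + \frac{48}{25}.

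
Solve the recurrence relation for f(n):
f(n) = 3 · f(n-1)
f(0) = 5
Pure geometric recurrence with ratio 3.
By induction f(n) = f(0) · (3)^n = 5 \cdot 3^{n}.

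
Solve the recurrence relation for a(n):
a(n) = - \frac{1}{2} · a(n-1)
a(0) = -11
Pure geometric recurrence with ratio - \frac{1}{2}.
By induction a(n) = a(0) · (- \frac{1}{2})^n = - 11 \left(- \frac{1}{2}\right)^{n}.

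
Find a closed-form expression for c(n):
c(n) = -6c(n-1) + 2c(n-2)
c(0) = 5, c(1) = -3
Characteristic equation: x² + 6x - 2 = 0.
Discriminant Δ = (-6)² + 4·(2) = 44.
Roots r₁,₂ = (-6 ± √44)/2, so r₁ = -3 + \sqrt{11}, r₂ = - \sqrt{11} - 3.
General solution: c(n) = A·r₁^n + B·r₂^n.
From the initial conditions, A + B = 5 and r₁A + r₂B = -3.
Since r₁ - r₂ = √44: A = (-3 - (5)r₂)/√44 = \frac{6 \sqrt{11}}{11} + \frac{5}{2}, and B = 5 - A = \frac{5}{2} - \frac{6 \sqrt{11}}{11}.
So c(n) = \left(\frac{6 \sqrt{11}}{11} + \frac{5}{2}\right)\left(-3 + \sqrt{11}\right)^n + \left(\frac{5}{2} - \frac{6 \sqrt{11}}{11}\right)\left(- \sqrt{11} - 3\right)^n.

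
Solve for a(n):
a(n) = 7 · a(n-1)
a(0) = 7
Pure geometric recurrence with ratio 7.
By induction a(n) = a(0) · (7)^n = 7 \cdot 7^{n}.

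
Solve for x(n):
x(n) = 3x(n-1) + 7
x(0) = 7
First-order linear non-homogeneous.
Homogeneous solution: x_h(n) = A·(3)^n.
Try constant particular solution x_p = K: K = 3K + 7 ⇒ K = - \frac{7}{2}.
General: x(n) = A·(3)^n - \frac{7}{2}.
Apply x(0) = 7: A - \frac{7}{2} = 7 ⇒ A = \frac{21}{2}.
So x(n) = \frac{21 \cdot 3^{n}}{2} - \frac{7}{2}.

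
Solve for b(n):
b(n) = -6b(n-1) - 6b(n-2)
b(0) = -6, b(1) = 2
Characteristic equation: x² + 6x + 6 = 0.
Discriminant Δ = (-6)² + 4·(-6) = 12.
Roots r₁,₂ = (-6 ± √12)/2, so r₁ = -3 + \sqrt{3}, r₂ = -3 - \sqrt{3}.
General solution: b(n) = A·r₁^n + B·r₂^n.
From the initial conditions, A + B = -6 and r₁A + r₂B = 2.
Since r₁ - r₂ = √12: A = (2 - (-6)r₂)/√12 = - \frac{8 \sqrt{3}}{3} - 3, and B = -6 - A = -3 + \frac{8 \sqrt{3}}{3}.
So b(n) = \left(- \frac{8 \sqrt{3}}{3} - 3\right)\left(-3 + \sqrt{3}\right)^n + \left(-3 + \frac{8 \sqrt{3}}{3}\right)\left(-3 - \sqrt{3}\right)^n.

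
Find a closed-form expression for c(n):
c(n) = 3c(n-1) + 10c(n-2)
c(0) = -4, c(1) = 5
Characteristic equation: x² - 3x - 10 = 0, which factors as (x - (5))(x - (-2)) = 0.
Roots r₁ = 5, r₂ = -2 (distinct).
General solution: c(n) = A·(5)^n + B·(-2)^n.
From c(0) = -4: A + B = -4.
From c(1) = 5: 5A - 2B = 5.
Solving: A = - \frac{3}{7}, B = - \frac{25}{7}.
So c(n) = - \frac{25 \left(-2\right)^{n}}{7} - \frac{3 \cdot 5^{n}}{7}.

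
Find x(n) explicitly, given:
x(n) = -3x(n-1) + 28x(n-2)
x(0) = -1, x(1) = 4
Characteristic equation: x² + 3x - 28 = 0, which factors as (x - (4))(x - (-7)) = 0.
Roots r₁ = 4, r₂ = -7 (distinct).
General solution: x(n) = A·(4)^n + B·(-7)^n.
From x(0) = -1: A + B = -1.
From x(1) = 4: 4A - 7B = 4.
Solving: A = - \frac{3}{11}, B = - \frac{8}{11}.
So x(n) = - \frac{8 \left(-7\right)^{n}}{11} - \frac{3 \cdot 4^{n}}{11}.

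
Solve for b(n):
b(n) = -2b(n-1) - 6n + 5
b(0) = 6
First-order linear with linear forcing.
Homogeneous solution: b_h(n) = A·(-2)^n.
Try particular b_p(n) = pn + q. Substituting:
  pn + q = -2(p(n-1) + q) - 6n + 5.
Matching the n-coefficient: p = -2p - 6 ⇒ p = -2.
Matching constants: q = 2p - 2q + 5 ⇒ q = \frac{1}{3}.
General: b(n) = A·(-2)^n - 2 n + \frac{1}{3}.
Apply b(0) = 6: A + \frac{1}{3} = 6 ⇒ A = \frac{17}{3}.
So b(n) = \frac{17 \left(-2\right)^{n}}{3} - 2 n + \frac{1}{3}.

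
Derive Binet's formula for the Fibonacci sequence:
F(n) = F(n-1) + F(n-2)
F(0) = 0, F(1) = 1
This is the Fibonacci sequence.
Characteristic equation: x² - x - 1 = 0; roots r₁ = \frac{1}{2} + \frac{\sqrt{5}}{2}, r₂ = \frac{1}{2} - \frac{\sqrt{5}}{2}.
General: F(n) = A·r₁^n + B·r₂^n. Solving with F(0)=0, F(1)=1 gives A = \frac{\sqrt{5}}{5}, B = - \frac{\sqrt{5}}{5}.
So F(n) = \frac{2^{- n} \sqrt{5} \left(- \left(1 - \sqrt{5}\right)^{n} + \left(1 + \sqrt{5}\right)^{n}\right)}{5}.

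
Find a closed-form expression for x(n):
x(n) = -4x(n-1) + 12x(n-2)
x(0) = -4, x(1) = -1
Characteristic equation: x² + 4x - 12 = 0, which factors as (x - (-6))(x - (2)) = 0.
Roots r₁ = -6, r₂ = 2 (distinct).
General solution: x(n) = A·(-6)^n + B·(2)^n.
From x(0) = -4: A + B = -4.
From x(1) = -1: -6A + 2B = -1.
Solving: A = - \frac{7}{8}, B = - \frac{25}{8}.
So x(n) = - \frac{7 \left(-6\right)^{n}}{8} - \frac{25 \cdot 2^{n}}{8}.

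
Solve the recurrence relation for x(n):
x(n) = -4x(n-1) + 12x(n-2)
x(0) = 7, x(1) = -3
Characteristic equation: x² + 4x - 12 = 0, which factors as (x - (-6))(x - (2)) = 0.
Roots r₁ = -6, r₂ = 2 (distinct).
General solution: x(n) = A·(-6)^n + B·(2)^n.
From x(0) = 7: A + B = 7.
From x(1) = -3: -6A + 2B = -3.
Solving: A = \frac{17}{8}, B = \frac{39}{8}.
So x(n) = \frac{17 \left(-6\right)^{n}}{8} + \frac{39 \cdot 2^{n}}{8}.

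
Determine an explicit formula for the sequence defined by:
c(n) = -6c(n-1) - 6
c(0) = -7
First-order linear non-homogeneous.
Homogeneous solution: c_h(n) = A·(-6)^n.
Try constant particular solution c_p = K: K = -6K - 6 ⇒ K = - \frac{6}{7}.
General: c(n) = A·(-6)^n - \frac{6}{7}.
Apply c(0) = -7: A - \frac{6}{7} = -7 ⇒ A = - \frac{43}{7}.
So c(n) = - \frac{43 \left(-6\right)^{n}}{7} - \frac{6}{7}.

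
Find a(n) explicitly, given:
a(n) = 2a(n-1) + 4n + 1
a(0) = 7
First-order linear with linear forcing.
Homogeneous solution: a_h(n) = A·(2)^n.
Try particular a_p(n) = pn + q. Substituting:
  pn + q = 2(p(n-1) + q) + 4n + 1.
Matching the n-coefficient: p = 2p + 4 ⇒ p = -4.
Matching constants: q = -2p + 2q + 1 ⇒ q = -9.
General: a(n) = A·(2)^n - 4 n - 9.
Apply a(0) = 7: A - 9 = 7 ⇒ A = 16.
So a(n) = 16 \cdot 2^{n} - 4 n - 9.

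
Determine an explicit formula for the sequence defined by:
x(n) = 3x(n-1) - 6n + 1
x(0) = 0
First-order linear with linear forcing.
Homogeneous solution: x_h(n) = A·(3)^n.
Try particular x_p(n) = pn + q. Substituting:
  pn + q = 3(p(n-1) + q) - 6n + 1.
Matching the n-coefficient: p = 3p - 6 ⇒ p = 3.
Matching constants: q = -3p + 3q + 1 ⇒ q = 4.
General: x(n) = A·(3)^n + 3 n + 4.
Apply x(0) = 0: A + 4 = 0 ⇒ A = -4.
So x(n) = - 4 \cdot 3^{n} + 3 n + 4.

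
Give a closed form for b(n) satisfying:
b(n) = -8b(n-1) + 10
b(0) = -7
First-order linear non-homogeneous.
Homogeneous solution: b_h(n) = A·(-8)^n.
Try constant particular solution b_p = K: K = -8K + 10 ⇒ K = \frac{10}{9}.
General: b(n) = A·(-8)^n + \frac{10}{9}.
Apply b(0) = -7: A + \frac{10}{9} = -7 ⇒ A = - \frac{73}{9}.
So b(n) = \frac{10}{9} - \frac{73 \left(-8\right)^{n}}{9}.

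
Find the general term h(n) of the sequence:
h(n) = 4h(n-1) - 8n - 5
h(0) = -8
First-order linear with linear forcing.
Homogeneous solution: h_h(n) = A·(4)^n.
Try particular h_p(n) = pn + q. Substituting:
  pn + q = 4(p(n-1) + q) - 8n - 5.
Matching the n-coefficient: p = 4p - 8 ⇒ p = \frac{8}{3}.
Matching constants: q = -4p + 4q - 5 ⇒ q = \frac{47}{9}.
General: h(n) = A·(4)^n + \frac{8 n}{3} + \frac{47}{9}.
Apply h(0) = -8: A + \frac{47}{9} = -8 ⇒ A = - \frac{119}{9}.
So h(n) = - \frac{119 \cdot 4^{n}}{9} + \frac{8 n}{3} + \frac{47}{9}.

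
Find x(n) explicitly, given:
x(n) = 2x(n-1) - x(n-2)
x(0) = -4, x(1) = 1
Characteristic equation: x² - 2x + 1 = 0, which is (x - (1))².
Repeated root r = 1.
General solution: x(n) = (A + Bn)·(1)^n.
From x(0) = -4: A = -4.
From x(1) = 1: (A + B)·(1) = 1 ⇒ B = 5.
So x(n) = \left(5 n - 4\right) \cdot (1)^n.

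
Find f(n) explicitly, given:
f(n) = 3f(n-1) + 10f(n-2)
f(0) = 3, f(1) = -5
Characteristic equation: x² - 3x - 10 = 0, which factors as (x - (5))(x - (-2)) = 0.
Roots r₁ = 5, r₂ = -2 (distinct).
General solution: f(n) = A·(5)^n + B·(-2)^n.
From f(0) = 3: A + B = 3.
From f(1) = -5: 5A - 2B = -5.
Solving: A = \frac{1}{7}, B = \frac{20}{7}.
So f(n) = \frac{20 \left(-2\right)^{n}}{7} + \frac{5^{n}}{7}.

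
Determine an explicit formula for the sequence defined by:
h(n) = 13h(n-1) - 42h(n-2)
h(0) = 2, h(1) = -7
Characteristic equation: x² - 13x + 42 = 0, which factors as (x - (6))(x - (7)) = 0.
Roots r₁ = 6, r₂ = 7 (distinct).
General solution: h(n) = A·(6)^n + B·(7)^n.
From h(0) = 2: A + B = 2.
From h(1) = -7: 6A + 7B = -7.
Solving: A = 21, B = -19.
So h(n) = 21 \cdot 6^{n} - 19 \cdot 7^{n}.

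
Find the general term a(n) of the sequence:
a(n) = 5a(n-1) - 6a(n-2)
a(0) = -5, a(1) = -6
Characteristic equation: x² - 5x + 6 = 0, which factors as (x - (2))(x - (3)) = 0.
Roots r₁ = 2, r₂ = 3 (distinct).
General solution: a(n) = A·(2)^n + B·(3)^n.
From a(0) = -5: A + B = -5.
From a(1) = -6: 2A + 3B = -6.
Solving: A = -9, B = 4.
So a(n) = - 9 \cdot 2^{n} + 4 \cdot 3^{n}.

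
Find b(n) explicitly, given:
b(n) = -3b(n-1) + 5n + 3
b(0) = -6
First-order linear with linear forcing.
Homogeneous solution: b_h(n) = A·(-3)^n.
Try particular b_p(n) = pn + q. Substituting:
  pn + q = -3(p(n-1) + q) + 5n + 3.
Matching the n-coefficient: p = -3p + 5 ⇒ p = \frac{5}{4}.
Matching constants: q = 3p - 3q + 3 ⇒ q = \frac{27}{16}.
General: b(n) = A·(-3)^n + \frac{5 n}{4} + \frac{27}{16}.
Apply b(0) = -6: A + \frac{27}{16} = -6 ⇒ A = - \frac{123}{16}.
So b(n) = - \frac{123 \left(-3\right)^{n}}{16} + \frac{5 n}{4} + \frac{27}{16}.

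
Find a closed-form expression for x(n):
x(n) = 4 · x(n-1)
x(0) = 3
Pure geometric recurrence with ratio 4.
By induction x(n) = x(0) · (4)^n = 3 \cdot 4^{n}.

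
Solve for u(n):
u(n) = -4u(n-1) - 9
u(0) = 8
First-order linear non-homogeneous.
Homogeneous solution: u_h(n) = A·(-4)^n.
Try constant particular solution u_p = K: K = -4K - 9 ⇒ K = - \frac{9}{5}.
General: u(n) = A·(-4)^n - \frac{9}{5}.
Apply u(0) = 8: A - \frac{9}{5} = 8 ⇒ A = \frac{49}{5}.
So u(n) = \frac{49 \left(-4\right)^{n}}{5} - \frac{9}{5}.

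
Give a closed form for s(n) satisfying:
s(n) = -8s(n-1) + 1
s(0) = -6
First-order linear non-homogeneous.
Homogeneous solution: s_h(n) = A·(-8)^n.
Try constant particular solution s_p = K: K = -8K + 1 ⇒ K = \frac{1}{9}.
General: s(n) = A·(-8)^n + \frac{1}{9}.
Apply s(0) = -6: A + \frac{1}{9} = -6 ⇒ A = - \frac{55}{9}.
So s(n) = \frac{1}{9} - \frac{55 \left(-8\right)^{n}}{9}.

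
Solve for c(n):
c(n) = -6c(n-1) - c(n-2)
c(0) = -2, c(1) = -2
Characteristic equation: x² + 6x + 1 = 0.
Discriminant Δ = (-6)² + 4·(-1) = 32.
Roots r₁,₂ = (-6 ± √32)/2, so r₁ = -3 + 2 \sqrt{2}, r₂ = -3 - 2 \sqrt{2}.
General solution: c(n) = A·r₁^n + B·r₂^n.
From the initial conditions, A + B = -2 and r₁A + r₂B = -2.
Since r₁ - r₂ = √32: A = (-2 - (-2)r₂)/√32 = - \sqrt{2} - 1, and B = -2 - A = -1 + \sqrt{2}.
So c(n) = \left(- \sqrt{2} - 1\right)\left(-3 + 2 \sqrt{2}\right)^n + \left(-1 + \sqrt{2}\right)\left(-3 - 2 \sqrt{2}\right)^n.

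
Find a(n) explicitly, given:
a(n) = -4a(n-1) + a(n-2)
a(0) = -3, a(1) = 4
Characteristic equation: x² + 4x - 1 = 0.
Discriminant Δ = (-4)² + 4·(1) = 20.
Roots r₁,₂ = (-4 ± √20)/2, so r₁ = -2 + \sqrt{5}, r₂ = - \sqrt{5} - 2.
General solution: a(n) = A·r₁^n + B·r₂^n.
From the initial conditions, A + B = -3 and r₁A + r₂B = 4.
Since r₁ - r₂ = √20: A = (4 - (-3)r₂)/√20 = - \frac{3}{2} - \frac{\sqrt{5}}{5}, and B = -3 - A = - \frac{3}{2} + \frac{\sqrt{5}}{5}.
So a(n) = \left(- \frac{3}{2} - \frac{\sqrt{5}}{5}\right)\left(-2 + \sqrt{5}\right)^n + \left(- \frac{3}{2} + \frac{\sqrt{5}}{5}\right)\left(- \sqrt{5} - 2\right)^n.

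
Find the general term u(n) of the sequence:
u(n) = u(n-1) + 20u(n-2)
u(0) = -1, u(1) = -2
Characteristic equation: x² - x - 20 = 0, which factors as (x - (-4))(x - (5)) = 0.
Roots r₁ = -4, r₂ = 5 (distinct).
General solution: u(n) = A·(-4)^n + B·(5)^n.
From u(0) = -1: A + B = -1.
From u(1) = -2: -4A + 5B = -2.
Solving: A = - \frac{1}{3}, B = - \frac{2}{3}.
So u(n) = - \frac{\left(-4\right)^{n}}{3} - \frac{2 \cdot 5^{n}}{3}.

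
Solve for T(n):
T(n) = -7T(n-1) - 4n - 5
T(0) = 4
First-order linear with linear forcing.
Homogeneous solution: T_h(n) = A·(-7)^n.
Try particular T_p(n) = pn + q. Substituting:
  pn + q = -7(p(n-1) + q) - 4n - 5.
Matching the n-coefficient: p = -7p - 4 ⇒ p = - \frac{1}{2}.
Matching constants: q = 7p - 7q - 5 ⇒ q = - \frac{17}{16}.
General: T(n) = A·(-7)^n - \frac{n}{2} - \frac{17}{16}.
Apply T(0) = 4: A - \frac{17}{16} = 4 ⇒ A = \frac{81}{16}.
So T(n) = \frac{81 \left(-7\right)^{n}}{16} - \frac{n}{2} - \frac{17}{16}.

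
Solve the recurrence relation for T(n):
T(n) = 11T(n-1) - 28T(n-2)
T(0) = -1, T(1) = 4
Characteristic equation: x² - 11x + 28 = 0, which factors as (x - (4))(x - (7)) = 0.
Roots r₁ = 4, r₂ = 7 (distinct).
General solution: T(n) = A·(4)^n + B·(7)^n.
From T(0) = -1: A + B = -1.
From T(1) = 4: 4A + 7B = 4.
Solving: A = - \frac{11}{3}, B = \frac{8}{3}.
So T(n) = - \frac{11 \cdot 4^{n}}{3} + \frac{8 \cdot 7^{n}}{3}.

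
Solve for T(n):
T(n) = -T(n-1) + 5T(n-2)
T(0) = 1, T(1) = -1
Characteristic equation: x² + x - 5 = 0.
Discriminant Δ = (-1)² + 4·(5) = 21.
Roots r₁,₂ = (-1 ± √21)/2, so r₁ = - \frac{1}{2} + \frac{\sqrt{21}}{2}, r₂ = - \frac{\sqrt{21}}{2} - \frac{1}{2}.
General solution: T(n) = A·r₁^n + B·r₂^n.
From the initial conditions, A + B = 1 and r₁A + r₂B = -1.
Since r₁ - r₂ = √21: A = (-1 - (1)r₂)/√21 = \frac{1}{2} - \frac{\sqrt{21}}{42}, and B = 1 - A = \frac{\sqrt{21}}{42} + \frac{1}{2}.
So T(n) = \left(\frac{1}{2} - \frac{\sqrt{21}}{42}\right)\left(- \frac{1}{2} + \frac{\sqrt{21}}{2}\right)^n + \left(\frac{\sqrt{21}}{42} + \frac{1}{2}\right)\left(- \frac{\sqrt{21}}{2} - \frac{1}{2}\right)^n.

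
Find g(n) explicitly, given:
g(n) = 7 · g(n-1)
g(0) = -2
Pure geometric recurrence with ratio 7.
By induction g(n) = g(0) · (7)^n = - 2 \cdot 7^{n}.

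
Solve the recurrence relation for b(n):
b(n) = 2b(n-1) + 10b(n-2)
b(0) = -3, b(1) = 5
Characteristic equation: x² - 2x - 10 = 0.
Discriminant Δ = (2)² + 4·(10) = 44.
Roots r₁,₂ = (2 ± √44)/2, so r₁ = 1 + \sqrt{11}, r₂ = 1 - \sqrt{11}.
General solution: b(n) = A·r₁^n + B·r₂^n.
From the initial conditions, A + B = -3 and r₁A + r₂B = 5.
Since r₁ - r₂ = √44: A = (5 - (-3)r₂)/√44 = - \frac{3}{2} + \frac{4 \sqrt{11}}{11}, and B = -3 - A = - \frac{3}{2} - \frac{4 \sqrt{11}}{11}.
So b(n) = \left(- \frac{3}{2} + \frac{4 \sqrt{11}}{11}\right)\left(1 + \sqrt{11}\right)^n + \left(- \frac{3}{2} - \frac{4 \sqrt{11}}{11}\right)\left(1 - \sqrt{11}\right)^n.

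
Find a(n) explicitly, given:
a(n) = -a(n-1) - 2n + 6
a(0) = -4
First-order linear with linear forcing.
Homogeneous solution: a_h(n) = A·(-1)^n.
Try particular a_p(n) = pn + q. Substituting:
  pn + q = -(p(n-1) + q) - 2n + 6.
Matching the n-coefficient: p = -p - 2 ⇒ p = -1.
Matching constants: q = p - q + 6 ⇒ q = \frac{5}{2}.
General: a(n) = A·(-1)^n - n + \frac{5}{2}.
Apply a(0) = -4: A + \frac{5}{2} = -4 ⇒ A = - \frac{13}{2}.
So a(n) = - \frac{13 \left(-1\right)^{n}}{2} - n + \frac{5}{2}.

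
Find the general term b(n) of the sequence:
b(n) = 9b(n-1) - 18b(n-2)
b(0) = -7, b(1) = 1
Characteristic equation: x² - 9x + 18 = 0, which factors as (x - (3))(x - (6)) = 0.
Roots r₁ = 3, r₂ = 6 (distinct).
General solution: b(n) = A·(3)^n + B·(6)^n.
From b(0) = -7: A + B = -7.
From b(1) = 1: 3A + 6B = 1.
Solving: A = - \frac{43}{3}, B = \frac{22}{3}.
So b(n) = - \frac{43 \cdot 3^{n}}{3} + \frac{22 \cdot 6^{n}}{3}.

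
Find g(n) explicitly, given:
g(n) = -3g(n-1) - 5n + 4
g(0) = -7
First-order linear with linear forcing.
Homogeneous solution: g_h(n) = A·(-3)^n.
Try particular g_p(n) = pn + q. Substituting:
  pn + q = -3(p(n-1) + q) - 5n + 4.
Matching the n-coefficient: p = -3p - 5 ⇒ p = - \frac{5}{4}.
Matching constants: q = 3p - 3q + 4 ⇒ q = \frac{1}{16}.
General: g(n) = A·(-3)^n - \frac{5 n}{4} + \frac{1}{16}.
Apply g(0) = -7: A + \frac{1}{16} = -7 ⇒ A = - \frac{113}{16}.
So g(n) = - \frac{113 \left(-3\right)^{n}}{16} - \frac{5 n}{4} + \frac{1}{16}.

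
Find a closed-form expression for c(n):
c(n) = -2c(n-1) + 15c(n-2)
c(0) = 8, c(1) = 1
Characteristic equation: x² + 2x - 15 = 0, which factors as (x - (-5))(x - (3)) = 0.
Roots r₁ = -5, r₂ = 3 (distinct).
General solution: c(n) = A·(-5)^n + B·(3)^n.
From c(0) = 8: A + B = 8.
From c(1) = 1: -5A + 3B = 1.
Solving: A = \frac{23}{8}, B = \frac{41}{8}.
So c(n) = \frac{23 \left(-5\right)^{n}}{8} + \frac{41 \cdot 3^{n}}{8}.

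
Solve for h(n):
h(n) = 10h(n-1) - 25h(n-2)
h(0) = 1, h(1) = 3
Characteristic equation: x² - 10x + 25 = 0, which is (x - (5))².
Repeated root r = 5.
General solution: h(n) = (A + Bn)·(5)^n.
From h(0) = 1: A = 1.
From h(1) = 3: (A + B)·(5) = 3 ⇒ B = - \frac{2}{5}.
So h(n) = \left(1 - \frac{2 n}{5}\right) \cdot (5)^n.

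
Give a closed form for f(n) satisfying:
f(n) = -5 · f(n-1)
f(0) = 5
Pure geometric recurrence with ratio -5.
By induction f(n) = f(0) · (-5)^n = 5 \left(-5\right)^{n}.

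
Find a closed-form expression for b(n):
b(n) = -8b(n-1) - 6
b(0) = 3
First-order linear non-homogeneous.
Homogeneous solution: b_h(n) = A·(-8)^n.
Try constant particular solution b_p = K: K = -8K - 6 ⇒ K = - \frac{2}{3}.
General: b(n) = A·(-8)^n - \frac{2}{3}.
Apply b(0) = 3: A - \frac{2}{3} = 3 ⇒ A = \frac{11}{3}.
So b(n) = \frac{11 \left(-8\right)^{n}}{3} - \frac{2}{3}.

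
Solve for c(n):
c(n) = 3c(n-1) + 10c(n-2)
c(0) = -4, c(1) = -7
Characteristic equation: x² - 3x - 10 = 0, which factors as (x - (-2))(x - (5)) = 0.
Roots r₁ = -2, r₂ = 5 (distinct).
General solution: c(n) = A·(-2)^n + B·(5)^n.
From c(0) = -4: A + B = -4.
From c(1) = -7: -2A + 5B = -7.
Solving: A = - \frac{13}{7}, B = - \frac{15}{7}.
So c(n) = - \frac{13 \left(-2\right)^{n}}{7} - \frac{15 \cdot 5^{n}}{7}.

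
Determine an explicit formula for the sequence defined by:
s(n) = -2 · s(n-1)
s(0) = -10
Pure geometric recurrence with ratio -2.
By induction s(n) = s(0) · (-2)^n = - 10 \left(-2\right)^{n}.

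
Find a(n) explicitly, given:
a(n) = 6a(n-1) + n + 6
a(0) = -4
First-order linear with linear forcing.
Homogeneous solution: a_h(n) = A·(6)^n.
Try particular a_p(n) = pn + q. Substituting:
  pn + q = 6(p(n-1) + q) + n + 6.
Matching the n-coefficient: p = 6p + 1 ⇒ p = - \frac{1}{5}.
Matching constants: q = -6p + 6q + 6 ⇒ q = - \frac{36}{25}.
General: a(n) = A·(6)^n - \frac{n}{5} - \frac{36}{25}.
Apply a(0) = -4: A - \frac{36}{25} = -4 ⇒ A = - \frac{64}{25}.
So a(n) = - \frac{64 \cdot 6^{n}}{25} - \frac{n}{5} - \frac{36}{25}.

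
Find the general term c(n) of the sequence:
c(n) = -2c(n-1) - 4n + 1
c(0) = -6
First-order linear with linear forcing.
Homogeneous solution: c_h(n) = A·(-2)^n.
Try particular c_p(n) = pn + q. Substituting:
  pn + q = -2(p(n-1) + q) - 4n + 1.
Matching the n-coefficient: p = -2p - 4 ⇒ p = - \frac{4}{3}.
Matching constants: q = 2p - 2q + 1 ⇒ q = - \frac{5}{9}.
General: c(n) = A·(-2)^n - \frac{4 n}{3} - \frac{5}{9}.
Apply c(0) = -6: A - \frac{5}{9} = -6 ⇒ A = - \frac{49}{9}.
So c(n) = - \frac{49 \left(-2\right)^{n}}{9} - \frac{4 n}{3} - \frac{5}{9}.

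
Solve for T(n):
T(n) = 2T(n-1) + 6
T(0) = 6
First-order linear non-homogeneous.
Homogeneous solution: T_h(n) = A·(2)^n.
Try constant particular solution T_p = K: K = 2K + 6 ⇒ K = -6.
General: T(n) = A·(2)^n - 6.
Apply T(0) = 6: A - 6 = 6 ⇒ A = 12.
So T(n) = 12 \cdot 2^{n} - 6.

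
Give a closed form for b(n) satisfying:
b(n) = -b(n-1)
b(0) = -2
This is a homogeneous first-order recurrence with ratio -1.
By induction b(n) = b(0) · (-1)^n = - 2 \left(-1\right)^{n}.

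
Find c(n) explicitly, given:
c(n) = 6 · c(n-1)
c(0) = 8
Pure geometric recurrence with ratio 6.
By induction c(n) = c(0) · (6)^n = 8 \cdot 6^{n}.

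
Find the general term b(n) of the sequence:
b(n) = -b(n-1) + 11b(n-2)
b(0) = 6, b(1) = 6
Characteristic equation: x² + x - 11 = 0.
Discriminant Δ = (-1)² + 4·(11) = 45.
Roots r₁,₂ = (-1 ± √45)/2, so r₁ = - \frac{1}{2} + \frac{3 \sqrt{5}}{2}, r₂ = - \frac{3 \sqrt{5}}{2} - \frac{1}{2}.
General solution: b(n) = A·r₁^n + B·r₂^n.
From the initial conditions, A + B = 6 and r₁A + r₂B = 6.
Since r₁ - r₂ = √45: A = (6 - (6)r₂)/√45 = \frac{3 \sqrt{5}}{5} + 3, and B = 6 - A = 3 - \frac{3 \sqrt{5}}{5}.
So b(n) = \left(\frac{3 \sqrt{5}}{5} + 3\right)\left(- \frac{1}{2} + \frac{3 \sqrt{5}}{2}\right)^n + \left(3 - \frac{3 \sqrt{5}}{5}\right)\left(- \frac{3 \sqrt{5}}{2} - \frac{1}{2}\right)^n.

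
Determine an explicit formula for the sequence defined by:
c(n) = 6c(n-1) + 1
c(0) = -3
First-order linear non-homogeneous.
Homogeneous solution: c_h(n) = A·(6)^n.
Try constant particular solution c_p = K: K = 6K + 1 ⇒ K = - \frac{1}{5}.
General: c(n) = A·(6)^n - \frac{1}{5}.
Apply c(0) = -3: A - \frac{1}{5} = -3 ⇒ A = - \frac{14}{5}.
So c(n) = - \frac{14 \cdot 6^{n}}{5} - \frac{1}{5}.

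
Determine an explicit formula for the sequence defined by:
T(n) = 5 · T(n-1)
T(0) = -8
Pure geometric recurrence with ratio 5.
By induction T(n) = T(0) · (5)^n = - 8 \cdot 5^{n}.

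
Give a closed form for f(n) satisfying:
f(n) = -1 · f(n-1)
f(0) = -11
Pure geometric recurrence with ratio -1.
By induction f(n) = f(0) · (-1)^n = - 11 \left(-1\right)^{n}.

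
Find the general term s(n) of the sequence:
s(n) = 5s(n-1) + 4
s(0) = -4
First-order linear non-homogeneous.
Homogeneous solution: s_h(n) = A·(5)^n.
Try constant particular solution s_p = K: K = 5K + 4 ⇒ K = -1.
General: s(n) = A·(5)^n - 1.
Apply s(0) = -4: A - 1 = -4 ⇒ A = -3.
So s(n) = - 3 \cdot 5^{n} - 1.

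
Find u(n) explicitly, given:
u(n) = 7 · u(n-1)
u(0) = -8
Pure geometric recurrence with ratio 7.
By induction u(n) = u(0) · (7)^n = - 8 \cdot 7^{n}.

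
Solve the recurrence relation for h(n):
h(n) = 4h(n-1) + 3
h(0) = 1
First-order linear non-homogeneous.
Homogeneous solution: h_h(n) = A·(4)^n.
Try constant particular solution h_p = K: K = 4K + 3 ⇒ K = -1.
General: h(n) = A·(4)^n - 1.
Apply h(0) = 1: A - 1 = 1 ⇒ A = 2.
So h(n) = 2 \cdot 4^{n} - 1.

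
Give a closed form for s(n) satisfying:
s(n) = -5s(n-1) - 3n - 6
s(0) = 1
First-order linear with linear forcing.
Homogeneous solution: s_h(n) = A·(-5)^n.
Try particular s_p(n) = pn + q. Substituting:
  pn + q = -5(p(n-1) + q) - 3n - 6.
Matching the n-coefficient: p = -5p - 3 ⇒ p = - \frac{1}{2}.
Matching constants: q = 5p - 5q - 6 ⇒ q = - \frac{17}{12}.
General: s(n) = A·(-5)^n - \frac{n}{2} - \frac{17}{12}.
Apply s(0) = 1: A - \frac{17}{12} = 1 ⇒ A = \frac{29}{12}.
So s(n) = \frac{29 \left(-5\right)^{n}}{12} - \frac{n}{2} - \frac{17}{12}.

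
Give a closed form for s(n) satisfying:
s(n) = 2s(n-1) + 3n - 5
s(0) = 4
First-order linear with linear forcing.
Homogeneous solution: s_h(n) = A·(2)^n.
Try particular s_p(n) = pn + q. Substituting:
  pn + q = 2(p(n-1) + q) + 3n - 5.
Matching the n-coefficient: p = 2p + 3 ⇒ p = -3.
Matching constants: q = -2p + 2q - 5 ⇒ q = -1.
General: s(n) = A·(2)^n - 3 n - 1.
Apply s(0) = 4: A - 1 = 4 ⇒ A = 5.
So s(n) = 5 \cdot 2^{n} - 3 n - 1.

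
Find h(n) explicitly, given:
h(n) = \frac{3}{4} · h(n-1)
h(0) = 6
Pure geometric recurrence with ratio \frac{3}{4}.
By induction h(n) = h(0) · (\frac{3}{4})^n = 6 \left(\frac{3}{4}\right)^{n}.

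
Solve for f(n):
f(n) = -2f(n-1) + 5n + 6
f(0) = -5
First-order linear with linear forcing.
Homogeneous solution: f_h(n) = A·(-2)^n.
Try particular f_p(n) = pn + q. Substituting:
  pn + q = -2(p(n-1) + q) + 5n + 6.
Matching the n-coefficient: p = -2p + 5 ⇒ p = \frac{5}{3}.
Matching constants: q = 2p - 2q + 6 ⇒ q = \frac{28}{9}.
General: f(n) = A·(-2)^n + \frac{5 n}{3} + \frac{28}{9}.
Apply f(0) = -5: A + \frac{28}{9} = -5 ⇒ A = - \frac{73}{9}.
So f(n) = - \frac{73 \left(-2\right)^{n}}{9} + \frac{5 n}{3} + \frac{28}{9}.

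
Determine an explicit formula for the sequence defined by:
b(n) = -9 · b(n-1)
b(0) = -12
Pure geometric recurrence with ratio -9.
By induction b(n) = b(0) · (-9)^n = - 12 \left(-9\right)^{n}.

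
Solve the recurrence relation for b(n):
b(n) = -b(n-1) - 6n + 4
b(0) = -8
First-order linear with linear forcing.
Homogeneous solution: b_h(n) = A·(-1)^n.
Try particular b_p(n) = pn + q. Substituting:
  pn + q = -(p(n-1) + q) - 6n + 4.
Matching the n-coefficient: p = -p - 6 ⇒ p = -3.
Matching constants: q = p - q + 4 ⇒ q = \frac{1}{2}.
General: b(n) = A·(-1)^n - 3 n + \frac{1}{2}.
Apply b(0) = -8: A + \frac{1}{2} = -8 ⇒ A = - \frac{17}{2}.
So b(n) = - \frac{17 \left(-1\right)^{n}}{2} - 3 n + \frac{1}{2}.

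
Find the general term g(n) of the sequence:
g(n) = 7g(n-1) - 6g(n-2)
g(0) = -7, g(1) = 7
Characteristic equation: x² - 7x + 6 = 0, which factors as (x - (1))(x - (6)) = 0.
Roots r₁ = 1, r₂ = 6 (distinct).
General solution: g(n) = A·(1)^n + B·(6)^n.
From g(0) = -7: A + B = -7.
From g(1) = 7: A + 6B = 7.
Solving: A = - \frac{49}{5}, B = \frac{14}{5}.
So g(n) = \frac{14 \cdot 6^{n}}{5} - \frac{49}{5}.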